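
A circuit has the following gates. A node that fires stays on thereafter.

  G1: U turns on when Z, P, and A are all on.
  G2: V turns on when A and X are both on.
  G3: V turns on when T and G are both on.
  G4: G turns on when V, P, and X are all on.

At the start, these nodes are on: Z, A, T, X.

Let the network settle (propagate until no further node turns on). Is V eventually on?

Yes

G2: A and X on → V on.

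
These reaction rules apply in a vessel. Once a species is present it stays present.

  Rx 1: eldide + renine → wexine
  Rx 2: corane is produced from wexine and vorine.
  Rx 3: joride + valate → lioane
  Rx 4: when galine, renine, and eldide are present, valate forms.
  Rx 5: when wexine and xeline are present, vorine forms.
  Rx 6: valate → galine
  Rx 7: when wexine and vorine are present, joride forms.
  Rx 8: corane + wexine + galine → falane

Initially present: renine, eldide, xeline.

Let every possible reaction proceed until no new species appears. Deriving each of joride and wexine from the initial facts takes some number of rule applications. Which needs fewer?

wexine

wexine: eldide and renine present → wexine forms (Rx 1). [1 rule application]
joride: eldide and renine present → wexine forms (Rx 1). wexine and xeline present → vorine forms (Rx 5). wexine and vorine present → joride forms (Rx 7). [3 rule applications]
wexine needs fewer.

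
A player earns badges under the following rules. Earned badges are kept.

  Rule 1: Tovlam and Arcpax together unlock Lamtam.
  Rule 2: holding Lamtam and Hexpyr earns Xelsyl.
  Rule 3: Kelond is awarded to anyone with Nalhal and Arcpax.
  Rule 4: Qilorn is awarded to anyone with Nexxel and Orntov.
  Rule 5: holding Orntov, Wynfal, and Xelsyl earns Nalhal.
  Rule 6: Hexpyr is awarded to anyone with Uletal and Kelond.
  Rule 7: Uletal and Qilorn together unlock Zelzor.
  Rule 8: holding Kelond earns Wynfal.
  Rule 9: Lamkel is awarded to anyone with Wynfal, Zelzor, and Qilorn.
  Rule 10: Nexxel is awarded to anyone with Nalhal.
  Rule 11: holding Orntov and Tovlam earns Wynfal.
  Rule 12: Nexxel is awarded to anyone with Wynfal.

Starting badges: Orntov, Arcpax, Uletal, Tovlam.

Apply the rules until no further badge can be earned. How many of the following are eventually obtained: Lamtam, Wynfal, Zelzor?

With Orntov and Tovlam, Wynfal is earned (Rule 11).
With Tovlam and Arcpax, Lamtam is earned (Rule 1).
With Wynfal, Nexxel is earned (Rule 12).
With Nexxel and Orntov, Qilorn is earned (Rule 4).
With Uletal and Qilorn, Zelzor is earned (Rule 7).
Lamtam: reached.
Wynfal: reached.
Zelzor: reached.
All 3 are reached.

3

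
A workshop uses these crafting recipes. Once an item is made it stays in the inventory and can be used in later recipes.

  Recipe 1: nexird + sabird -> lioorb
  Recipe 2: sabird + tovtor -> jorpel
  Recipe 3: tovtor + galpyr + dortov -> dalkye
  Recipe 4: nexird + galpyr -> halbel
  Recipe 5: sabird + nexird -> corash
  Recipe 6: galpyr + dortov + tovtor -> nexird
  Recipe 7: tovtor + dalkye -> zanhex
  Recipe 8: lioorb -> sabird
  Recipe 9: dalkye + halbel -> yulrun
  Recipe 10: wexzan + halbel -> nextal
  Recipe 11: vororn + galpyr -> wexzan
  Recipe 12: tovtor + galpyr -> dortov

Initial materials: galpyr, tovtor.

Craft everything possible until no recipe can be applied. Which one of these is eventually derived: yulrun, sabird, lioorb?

tovtor + galpyr -> dortov (Recipe 12).
Using Recipe 6, galpyr, dortov, and tovtor make nexird.
Using Recipe 3, tovtor, galpyr, and dortov make dalkye.
nexird + galpyr -> halbel (Recipe 4).
dalkye + halbel -> yulrun (Recipe 9).
sabird would need lioorb (Recipe 8), but lioorb is never obtained. lioorb would need nexird and sabird (Recipe 1), but sabird is never obtained.

yulrun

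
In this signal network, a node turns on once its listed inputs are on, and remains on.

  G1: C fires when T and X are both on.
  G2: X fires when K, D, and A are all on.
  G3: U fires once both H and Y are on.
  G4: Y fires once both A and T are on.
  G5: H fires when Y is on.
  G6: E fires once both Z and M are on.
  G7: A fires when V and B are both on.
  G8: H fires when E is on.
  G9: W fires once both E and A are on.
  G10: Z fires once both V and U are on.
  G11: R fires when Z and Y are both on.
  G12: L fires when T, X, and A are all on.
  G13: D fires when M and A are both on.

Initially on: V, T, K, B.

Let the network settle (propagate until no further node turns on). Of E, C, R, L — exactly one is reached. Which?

V and B are on, so A fires (G7).
G4: A and T on → Y on.
Y is on, so H fires (G5).
H and Y are on, so U fires (G3).
V and U are on, so Z fires (G10).
Z and Y are on, so R fires (G11).
E would need Z and M (G6), but M never turns on. L would need T, X, and A (G12), but X never turns on. C would need T and X (G1), but X never turns on.

R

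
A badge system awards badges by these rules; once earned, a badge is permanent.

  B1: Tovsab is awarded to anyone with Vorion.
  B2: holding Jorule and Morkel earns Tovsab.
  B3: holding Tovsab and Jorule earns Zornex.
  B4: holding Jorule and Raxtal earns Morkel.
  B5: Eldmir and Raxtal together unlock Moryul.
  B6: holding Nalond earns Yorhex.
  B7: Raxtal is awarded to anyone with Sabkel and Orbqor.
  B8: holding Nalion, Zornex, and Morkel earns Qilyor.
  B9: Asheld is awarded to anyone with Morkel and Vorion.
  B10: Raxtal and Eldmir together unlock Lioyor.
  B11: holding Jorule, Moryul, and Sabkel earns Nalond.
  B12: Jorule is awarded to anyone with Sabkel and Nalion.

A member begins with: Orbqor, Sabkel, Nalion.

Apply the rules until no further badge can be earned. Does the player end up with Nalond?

No

Nalond would need Jorule, Moryul, and Sabkel (B11), but Moryul is never earned.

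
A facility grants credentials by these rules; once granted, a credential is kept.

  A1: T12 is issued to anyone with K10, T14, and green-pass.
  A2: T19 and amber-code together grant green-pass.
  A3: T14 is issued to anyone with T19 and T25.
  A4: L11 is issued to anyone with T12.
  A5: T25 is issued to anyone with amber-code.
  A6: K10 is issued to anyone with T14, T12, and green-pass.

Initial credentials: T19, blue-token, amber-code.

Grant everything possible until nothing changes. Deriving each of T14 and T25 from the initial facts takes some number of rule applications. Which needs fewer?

T25: Holding amber-code grants T25 (A5). [1 rule application]
T14: Holding amber-code grants T25 (A5). Holding T19 and T25 grants T14 (A3). [2 rule applications]
T25 needs fewer.

T25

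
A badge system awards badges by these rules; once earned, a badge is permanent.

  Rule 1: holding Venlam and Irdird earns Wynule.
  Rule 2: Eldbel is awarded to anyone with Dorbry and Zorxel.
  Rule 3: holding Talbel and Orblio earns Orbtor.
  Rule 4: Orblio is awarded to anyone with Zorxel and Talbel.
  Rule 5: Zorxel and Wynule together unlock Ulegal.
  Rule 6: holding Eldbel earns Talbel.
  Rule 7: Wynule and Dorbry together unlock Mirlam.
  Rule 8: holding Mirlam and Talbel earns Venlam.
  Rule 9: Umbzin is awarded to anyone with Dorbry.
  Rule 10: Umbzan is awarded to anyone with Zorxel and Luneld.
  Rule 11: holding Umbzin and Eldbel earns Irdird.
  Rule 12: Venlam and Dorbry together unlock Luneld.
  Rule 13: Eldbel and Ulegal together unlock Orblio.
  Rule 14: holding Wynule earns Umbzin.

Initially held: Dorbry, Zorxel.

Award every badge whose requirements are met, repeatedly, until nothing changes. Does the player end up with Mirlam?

Mirlam would need Wynule and Dorbry (Rule 7), but Wynule is never earned.

No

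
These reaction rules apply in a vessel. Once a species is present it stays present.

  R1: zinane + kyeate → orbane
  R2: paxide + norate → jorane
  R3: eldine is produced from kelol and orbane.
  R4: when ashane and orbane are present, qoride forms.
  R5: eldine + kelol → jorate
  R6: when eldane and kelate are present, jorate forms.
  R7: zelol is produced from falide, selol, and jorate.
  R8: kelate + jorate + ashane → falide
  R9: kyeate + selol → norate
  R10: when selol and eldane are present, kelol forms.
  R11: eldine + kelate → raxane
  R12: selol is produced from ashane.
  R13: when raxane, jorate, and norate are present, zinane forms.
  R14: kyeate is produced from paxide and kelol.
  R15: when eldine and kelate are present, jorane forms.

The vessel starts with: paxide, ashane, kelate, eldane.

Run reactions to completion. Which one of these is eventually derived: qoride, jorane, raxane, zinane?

ashane present → selol forms (R12).
selol and eldane present → kelol forms (R10).
paxide and kelol present → kyeate forms (R14).
kyeate and selol present → norate forms (R9).
paxide and norate present → jorane forms (R2).
qoride would need ashane and orbane (R4), but orbane never forms. raxane would need eldine and kelate (R11), but eldine never forms. zinane would need raxane, jorate, and norate (R13), but raxane never forms.

jorane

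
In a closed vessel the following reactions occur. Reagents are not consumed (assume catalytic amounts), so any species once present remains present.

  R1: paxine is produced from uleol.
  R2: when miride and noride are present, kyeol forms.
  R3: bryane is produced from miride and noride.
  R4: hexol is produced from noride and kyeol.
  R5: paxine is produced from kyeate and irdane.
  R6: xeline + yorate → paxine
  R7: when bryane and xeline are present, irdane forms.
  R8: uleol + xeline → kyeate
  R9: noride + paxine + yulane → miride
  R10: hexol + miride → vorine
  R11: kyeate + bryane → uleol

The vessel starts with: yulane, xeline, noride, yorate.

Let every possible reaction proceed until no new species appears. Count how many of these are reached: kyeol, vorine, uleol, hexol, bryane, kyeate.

4

xeline and yorate present → paxine forms (R6).
noride, paxine, and yulane present → miride forms (R9).
miride and noride present → bryane forms (R3).
miride and noride present → kyeol forms (R2).
noride and kyeol present → hexol forms (R4).
hexol and miride present → vorine forms (R10).
kyeol: reached.
vorine: reached.
uleol would need kyeate and bryane (R11), but kyeate never forms.
hexol: reached.
bryane: reached.
kyeate would need uleol and xeline (R8), but uleol never forms.
Reached: kyeol, vorine, hexol, and bryane — 4 of the 6.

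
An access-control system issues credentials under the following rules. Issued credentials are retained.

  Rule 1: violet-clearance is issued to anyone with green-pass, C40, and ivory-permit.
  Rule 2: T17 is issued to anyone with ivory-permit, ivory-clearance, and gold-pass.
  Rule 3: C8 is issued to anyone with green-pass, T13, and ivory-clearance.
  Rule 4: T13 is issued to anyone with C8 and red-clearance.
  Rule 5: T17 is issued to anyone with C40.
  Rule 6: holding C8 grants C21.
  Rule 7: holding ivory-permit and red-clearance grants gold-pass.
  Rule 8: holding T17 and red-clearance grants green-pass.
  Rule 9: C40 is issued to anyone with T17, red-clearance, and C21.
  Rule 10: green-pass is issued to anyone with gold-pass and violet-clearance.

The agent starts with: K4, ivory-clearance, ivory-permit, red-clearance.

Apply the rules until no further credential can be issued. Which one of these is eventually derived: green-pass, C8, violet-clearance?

green-pass

Holding ivory-permit and red-clearance grants gold-pass (Rule 7).
Holding ivory-permit, ivory-clearance, and gold-pass grants T17 (Rule 2).
Holding T17 and red-clearance grants green-pass (Rule 8).
violet-clearance would need green-pass, C40, and ivory-permit (Rule 1), but C40 is never granted. C8 would need green-pass, T13, and ivory-clearance (Rule 3), but T13 is never granted.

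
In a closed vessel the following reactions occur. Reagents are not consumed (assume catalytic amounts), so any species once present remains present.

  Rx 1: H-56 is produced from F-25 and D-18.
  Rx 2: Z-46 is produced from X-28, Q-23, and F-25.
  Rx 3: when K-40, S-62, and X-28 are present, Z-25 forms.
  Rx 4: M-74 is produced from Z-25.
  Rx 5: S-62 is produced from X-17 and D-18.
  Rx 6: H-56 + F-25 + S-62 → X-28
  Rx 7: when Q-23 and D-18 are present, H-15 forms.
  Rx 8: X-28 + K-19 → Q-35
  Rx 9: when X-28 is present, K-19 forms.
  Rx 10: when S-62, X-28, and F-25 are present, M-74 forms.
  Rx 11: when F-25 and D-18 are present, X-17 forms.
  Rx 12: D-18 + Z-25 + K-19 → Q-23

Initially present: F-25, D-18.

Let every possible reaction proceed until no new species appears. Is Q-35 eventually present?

F-25 and D-18 present → H-56 forms (Rx 1).
F-25 and D-18 present → X-17 forms (Rx 11).
X-17 and D-18 present → S-62 forms (Rx 5).
H-56, F-25, and S-62 present → X-28 forms (Rx 6).
X-28 present → K-19 forms (Rx 9).
X-28 and K-19 present → Q-35 forms (Rx 8).

Yes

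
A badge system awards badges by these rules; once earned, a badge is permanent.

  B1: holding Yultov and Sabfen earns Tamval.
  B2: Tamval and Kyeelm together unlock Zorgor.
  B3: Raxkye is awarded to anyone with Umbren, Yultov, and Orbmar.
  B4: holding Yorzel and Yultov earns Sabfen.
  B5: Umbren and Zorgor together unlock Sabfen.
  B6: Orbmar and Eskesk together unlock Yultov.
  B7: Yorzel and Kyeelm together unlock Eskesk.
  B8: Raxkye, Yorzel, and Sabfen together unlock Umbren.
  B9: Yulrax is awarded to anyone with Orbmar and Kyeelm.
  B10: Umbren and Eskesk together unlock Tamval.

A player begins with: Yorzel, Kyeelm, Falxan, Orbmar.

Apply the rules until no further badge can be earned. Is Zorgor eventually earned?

With Yorzel and Kyeelm, Eskesk is earned (B7).
With Orbmar and Eskesk, Yultov is earned (B6).
With Yorzel and Yultov, Sabfen is earned (B4).
With Yultov and Sabfen, Tamval is earned (B1).
With Tamval and Kyeelm, Zorgor is earned (B2).

Yes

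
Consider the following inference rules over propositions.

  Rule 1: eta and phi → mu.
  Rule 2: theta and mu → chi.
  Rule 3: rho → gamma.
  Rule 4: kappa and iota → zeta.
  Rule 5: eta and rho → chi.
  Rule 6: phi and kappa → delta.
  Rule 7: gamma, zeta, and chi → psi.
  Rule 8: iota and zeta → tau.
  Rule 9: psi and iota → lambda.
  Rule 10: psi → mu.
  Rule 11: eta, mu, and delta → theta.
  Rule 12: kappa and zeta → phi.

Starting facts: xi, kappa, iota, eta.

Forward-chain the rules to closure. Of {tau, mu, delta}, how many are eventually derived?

kappa and iota hold, so zeta follows (Rule 4).
iota and zeta hold, so tau follows (Rule 8).
From kappa and zeta, Rule 12 gives phi.
eta and phi hold, so mu follows (Rule 1).
phi and kappa hold, so delta follows (Rule 6).
tau: reached.
mu: reached.
delta: reached.
All 3 are reached.

3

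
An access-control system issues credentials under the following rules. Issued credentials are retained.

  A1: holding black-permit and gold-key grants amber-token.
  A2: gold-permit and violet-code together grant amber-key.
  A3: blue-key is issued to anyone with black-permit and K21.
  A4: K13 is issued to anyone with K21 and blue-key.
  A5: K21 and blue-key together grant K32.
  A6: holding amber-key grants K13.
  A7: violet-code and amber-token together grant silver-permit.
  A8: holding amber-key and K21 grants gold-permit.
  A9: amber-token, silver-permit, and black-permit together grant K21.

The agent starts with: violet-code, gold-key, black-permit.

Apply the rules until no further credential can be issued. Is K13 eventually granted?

Holding black-permit and gold-key grants amber-token (A1).
Holding violet-code and amber-token grants silver-permit (A7).
Holding amber-token, silver-permit, and black-permit grants K21 (A9).
Holding black-permit and K21 grants blue-key (A3).
Holding K21 and blue-key grants K13 (A4).

Yes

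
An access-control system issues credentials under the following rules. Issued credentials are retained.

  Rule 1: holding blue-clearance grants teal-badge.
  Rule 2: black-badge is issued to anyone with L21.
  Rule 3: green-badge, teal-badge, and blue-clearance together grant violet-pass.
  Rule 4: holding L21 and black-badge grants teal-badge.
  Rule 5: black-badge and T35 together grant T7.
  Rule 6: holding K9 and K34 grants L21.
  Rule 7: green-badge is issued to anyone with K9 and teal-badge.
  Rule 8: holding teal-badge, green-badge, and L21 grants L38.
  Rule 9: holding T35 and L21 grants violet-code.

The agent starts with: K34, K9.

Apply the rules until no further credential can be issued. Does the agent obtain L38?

Holding K9 and K34 grants L21 (Rule 6).
Holding L21 grants black-badge (Rule 2).
Holding L21 and black-badge grants teal-badge (Rule 4).
Holding K9 and teal-badge grants green-badge (Rule 7).
Holding teal-badge, green-badge, and L21 grants L38 (Rule 8).

Yes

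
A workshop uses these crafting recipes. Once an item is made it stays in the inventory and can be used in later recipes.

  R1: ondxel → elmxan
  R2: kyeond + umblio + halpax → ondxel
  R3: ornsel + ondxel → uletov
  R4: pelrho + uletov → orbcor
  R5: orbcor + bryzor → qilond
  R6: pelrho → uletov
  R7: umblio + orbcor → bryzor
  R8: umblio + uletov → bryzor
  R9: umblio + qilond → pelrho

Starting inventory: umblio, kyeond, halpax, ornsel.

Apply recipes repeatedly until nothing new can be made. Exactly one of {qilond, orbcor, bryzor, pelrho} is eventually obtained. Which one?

bryzor

Using R2, kyeond, umblio, and halpax make ondxel.
ornsel + ondxel → uletov (R3).
Using R8, umblio and uletov make bryzor.
orbcor would need pelrho and uletov (R4), but pelrho is never obtained. pelrho would need umblio and qilond (R9), but qilond is never obtained. qilond would need orbcor and bryzor (R5), but orbcor is never obtained.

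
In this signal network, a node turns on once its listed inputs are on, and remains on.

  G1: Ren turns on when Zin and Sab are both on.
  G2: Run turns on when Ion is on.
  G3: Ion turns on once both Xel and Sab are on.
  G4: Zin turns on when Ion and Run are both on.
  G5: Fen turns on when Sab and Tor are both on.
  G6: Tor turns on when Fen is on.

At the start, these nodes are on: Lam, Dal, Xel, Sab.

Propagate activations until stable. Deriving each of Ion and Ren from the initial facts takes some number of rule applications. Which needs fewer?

Ion

Ion: G3: Xel and Sab on → Ion on. [1 rule application]
Ren: G3: Xel and Sab on → Ion on. G2: Ion on → Run on. Ion and Run are on, so Zin turns on (G4). Zin and Sab are on, so Ren turns on (G1). [4 rule applications]
Ion needs fewer.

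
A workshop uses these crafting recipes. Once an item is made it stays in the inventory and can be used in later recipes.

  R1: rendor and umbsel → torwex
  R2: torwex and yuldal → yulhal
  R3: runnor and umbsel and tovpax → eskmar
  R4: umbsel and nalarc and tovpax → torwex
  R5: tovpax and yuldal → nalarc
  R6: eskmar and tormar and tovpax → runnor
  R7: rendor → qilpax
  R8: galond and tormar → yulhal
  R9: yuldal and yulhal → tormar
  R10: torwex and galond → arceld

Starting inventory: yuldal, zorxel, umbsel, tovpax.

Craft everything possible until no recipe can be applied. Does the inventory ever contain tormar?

Using R5, tovpax and yuldal make nalarc.
Using R4, umbsel, nalarc, and tovpax make torwex.
Using R2, torwex and yuldal make yulhal.
yuldal and yulhal → tormar (R9).

Yes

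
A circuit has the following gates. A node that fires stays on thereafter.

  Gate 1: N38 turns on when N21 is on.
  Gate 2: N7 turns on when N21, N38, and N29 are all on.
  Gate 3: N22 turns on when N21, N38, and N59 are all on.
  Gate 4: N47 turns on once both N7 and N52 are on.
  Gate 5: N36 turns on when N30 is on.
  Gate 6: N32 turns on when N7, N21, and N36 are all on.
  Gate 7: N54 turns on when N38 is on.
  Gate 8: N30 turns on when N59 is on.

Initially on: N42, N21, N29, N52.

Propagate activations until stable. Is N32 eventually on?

No

N32 would need N7, N21, and N36 (Gate 6), but N36 never turns on.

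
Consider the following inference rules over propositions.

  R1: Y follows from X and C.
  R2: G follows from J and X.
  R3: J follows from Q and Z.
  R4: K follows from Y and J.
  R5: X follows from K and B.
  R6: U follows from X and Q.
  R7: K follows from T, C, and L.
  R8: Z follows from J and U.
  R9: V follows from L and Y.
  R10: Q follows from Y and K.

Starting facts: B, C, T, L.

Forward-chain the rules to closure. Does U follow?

Yes

T, C, and L hold, so K follows (R7).
K and B hold, so X follows (R5).
X and C hold, so Y follows (R1).
Y and K hold, so Q follows (R10).
X and Q hold, so U follows (R6).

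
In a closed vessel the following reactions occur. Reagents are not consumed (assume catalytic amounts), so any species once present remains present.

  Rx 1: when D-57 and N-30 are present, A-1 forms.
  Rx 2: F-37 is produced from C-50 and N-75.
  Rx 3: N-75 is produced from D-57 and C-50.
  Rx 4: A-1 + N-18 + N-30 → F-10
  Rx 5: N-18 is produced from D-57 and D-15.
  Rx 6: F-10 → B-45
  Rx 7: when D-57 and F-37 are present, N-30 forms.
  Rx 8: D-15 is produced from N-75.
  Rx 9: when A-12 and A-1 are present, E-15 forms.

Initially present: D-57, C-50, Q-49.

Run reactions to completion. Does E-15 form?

No

E-15 would need A-12 and A-1 (Rx 9), but A-12 never forms.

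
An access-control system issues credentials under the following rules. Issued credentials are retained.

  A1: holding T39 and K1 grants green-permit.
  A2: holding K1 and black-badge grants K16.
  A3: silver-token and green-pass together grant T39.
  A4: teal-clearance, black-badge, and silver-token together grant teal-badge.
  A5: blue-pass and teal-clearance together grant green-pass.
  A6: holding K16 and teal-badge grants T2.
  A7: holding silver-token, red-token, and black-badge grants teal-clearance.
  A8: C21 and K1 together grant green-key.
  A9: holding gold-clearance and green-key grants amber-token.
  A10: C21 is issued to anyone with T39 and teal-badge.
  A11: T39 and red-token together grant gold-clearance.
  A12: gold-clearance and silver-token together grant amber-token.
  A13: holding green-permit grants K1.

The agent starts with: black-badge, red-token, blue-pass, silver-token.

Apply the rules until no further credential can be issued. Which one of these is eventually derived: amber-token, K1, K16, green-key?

amber-token

Holding silver-token, red-token, and black-badge grants teal-clearance (A7).
Holding blue-pass and teal-clearance grants green-pass (A5).
Holding silver-token and green-pass grants T39 (A3).
Holding T39 and red-token grants gold-clearance (A11).
Holding gold-clearance and silver-token grants amber-token (A12).
green-key would need C21 and K1 (A8), but K1 is never granted. K1 would need green-permit (A13), but green-permit is never granted. K16 would need K1 and black-badge (A2), but K1 is never granted.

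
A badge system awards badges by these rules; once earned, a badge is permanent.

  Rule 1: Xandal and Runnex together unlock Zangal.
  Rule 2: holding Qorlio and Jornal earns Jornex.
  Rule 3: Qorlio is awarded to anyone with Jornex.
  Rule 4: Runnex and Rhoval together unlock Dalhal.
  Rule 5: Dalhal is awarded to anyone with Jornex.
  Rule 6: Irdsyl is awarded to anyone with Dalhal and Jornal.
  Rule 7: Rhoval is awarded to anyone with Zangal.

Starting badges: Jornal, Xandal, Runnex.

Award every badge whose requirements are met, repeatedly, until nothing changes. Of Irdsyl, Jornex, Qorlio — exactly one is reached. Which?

Irdsyl

With Xandal and Runnex, Zangal is earned (Rule 1).
With Zangal, Rhoval is earned (Rule 7).
With Runnex and Rhoval, Dalhal is earned (Rule 4).
With Dalhal and Jornal, Irdsyl is earned (Rule 6).
Qorlio would need Jornex (Rule 3), but Jornex is never earned. Jornex would need Qorlio and Jornal (Rule 2), but Qorlio is never earned.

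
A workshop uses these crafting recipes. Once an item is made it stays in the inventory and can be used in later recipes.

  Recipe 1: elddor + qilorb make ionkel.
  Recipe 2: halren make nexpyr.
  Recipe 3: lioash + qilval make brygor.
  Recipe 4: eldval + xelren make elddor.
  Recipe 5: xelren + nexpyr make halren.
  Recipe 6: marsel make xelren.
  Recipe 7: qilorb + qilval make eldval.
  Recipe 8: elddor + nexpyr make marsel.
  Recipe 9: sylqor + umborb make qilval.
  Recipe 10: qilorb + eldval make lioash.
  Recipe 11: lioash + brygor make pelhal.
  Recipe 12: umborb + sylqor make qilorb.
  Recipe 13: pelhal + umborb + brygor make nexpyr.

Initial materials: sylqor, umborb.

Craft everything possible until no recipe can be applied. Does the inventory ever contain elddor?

elddor would need eldval and xelren (Recipe 4), but xelren is never obtained.

No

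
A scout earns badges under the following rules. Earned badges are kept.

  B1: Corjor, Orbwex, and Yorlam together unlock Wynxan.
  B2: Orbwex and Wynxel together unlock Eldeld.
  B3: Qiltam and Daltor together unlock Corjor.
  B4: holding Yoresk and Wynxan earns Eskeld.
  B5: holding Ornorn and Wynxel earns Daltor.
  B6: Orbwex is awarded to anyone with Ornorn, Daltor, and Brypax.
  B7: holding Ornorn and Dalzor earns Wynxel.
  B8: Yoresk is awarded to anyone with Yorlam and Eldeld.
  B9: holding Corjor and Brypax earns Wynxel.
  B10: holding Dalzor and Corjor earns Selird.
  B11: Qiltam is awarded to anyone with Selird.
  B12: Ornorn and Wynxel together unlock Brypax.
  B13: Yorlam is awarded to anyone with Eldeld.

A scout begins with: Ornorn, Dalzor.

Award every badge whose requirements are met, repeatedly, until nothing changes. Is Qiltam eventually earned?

No

Qiltam would need Selird (B11), but Selird is never earned.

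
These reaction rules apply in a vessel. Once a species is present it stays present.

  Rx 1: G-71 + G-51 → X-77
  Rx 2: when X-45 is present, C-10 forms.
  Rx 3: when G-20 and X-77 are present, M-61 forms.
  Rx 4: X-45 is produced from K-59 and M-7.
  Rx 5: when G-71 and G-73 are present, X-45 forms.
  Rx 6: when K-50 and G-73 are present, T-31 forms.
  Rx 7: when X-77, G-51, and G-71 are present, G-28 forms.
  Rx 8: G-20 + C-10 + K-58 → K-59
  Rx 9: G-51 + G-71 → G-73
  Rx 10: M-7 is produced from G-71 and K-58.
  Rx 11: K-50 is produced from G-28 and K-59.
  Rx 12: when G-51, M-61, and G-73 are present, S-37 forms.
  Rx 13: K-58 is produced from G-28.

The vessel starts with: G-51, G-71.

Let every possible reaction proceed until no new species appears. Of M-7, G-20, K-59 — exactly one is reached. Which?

G-71 and G-51 present → X-77 forms (Rx 1).
X-77, G-51, and G-71 present → G-28 forms (Rx 7).
G-28 present → K-58 forms (Rx 13).
G-71 and K-58 present → M-7 forms (Rx 10).
No rule produces G-20, and it is not given. K-59 would need G-20, C-10, and K-58 (Rx 8), but G-20 never forms.

M-7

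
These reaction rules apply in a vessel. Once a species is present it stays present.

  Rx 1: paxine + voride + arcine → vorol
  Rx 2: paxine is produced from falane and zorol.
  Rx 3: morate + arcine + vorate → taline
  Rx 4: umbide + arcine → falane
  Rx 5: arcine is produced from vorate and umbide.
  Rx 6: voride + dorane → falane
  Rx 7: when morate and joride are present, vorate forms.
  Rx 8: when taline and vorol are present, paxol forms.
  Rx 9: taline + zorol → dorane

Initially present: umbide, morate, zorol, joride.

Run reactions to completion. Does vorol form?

vorol would need paxine, voride, and arcine (Rx 1), but voride never forms.

No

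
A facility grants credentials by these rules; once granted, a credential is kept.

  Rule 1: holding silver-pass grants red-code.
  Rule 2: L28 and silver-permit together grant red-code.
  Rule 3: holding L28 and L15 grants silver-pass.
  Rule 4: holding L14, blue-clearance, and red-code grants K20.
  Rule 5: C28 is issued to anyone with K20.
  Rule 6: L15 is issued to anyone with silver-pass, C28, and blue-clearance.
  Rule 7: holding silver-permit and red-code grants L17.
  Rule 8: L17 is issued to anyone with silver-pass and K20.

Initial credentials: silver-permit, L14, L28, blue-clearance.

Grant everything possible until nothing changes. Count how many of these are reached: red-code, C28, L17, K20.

4

Holding L28 and silver-permit grants red-code (Rule 2).
Holding L14, blue-clearance, and red-code grants K20 (Rule 4).
Holding silver-permit and red-code grants L17 (Rule 7).
Holding K20 grants C28 (Rule 5).
red-code: reached.
C28: reached.
L17: reached.
K20: reached.
All 4 are reached.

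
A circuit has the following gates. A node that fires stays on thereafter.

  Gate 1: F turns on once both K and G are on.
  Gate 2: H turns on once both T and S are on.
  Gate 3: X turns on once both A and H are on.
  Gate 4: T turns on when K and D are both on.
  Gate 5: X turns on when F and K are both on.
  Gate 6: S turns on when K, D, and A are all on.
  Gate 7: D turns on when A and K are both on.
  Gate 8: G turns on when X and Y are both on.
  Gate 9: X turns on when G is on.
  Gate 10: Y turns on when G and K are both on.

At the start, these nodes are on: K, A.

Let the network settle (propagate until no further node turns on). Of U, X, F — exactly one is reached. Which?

X

A and K are on, so D turns on (Gate 7).
K, D, and A are on, so S turns on (Gate 6).
K and D are on, so T turns on (Gate 4).
T and S are on, so H turns on (Gate 2).
A and H are on, so X turns on (Gate 3).
F would need K and G (Gate 1), but G never turns on. No rule produces U, and it is not given.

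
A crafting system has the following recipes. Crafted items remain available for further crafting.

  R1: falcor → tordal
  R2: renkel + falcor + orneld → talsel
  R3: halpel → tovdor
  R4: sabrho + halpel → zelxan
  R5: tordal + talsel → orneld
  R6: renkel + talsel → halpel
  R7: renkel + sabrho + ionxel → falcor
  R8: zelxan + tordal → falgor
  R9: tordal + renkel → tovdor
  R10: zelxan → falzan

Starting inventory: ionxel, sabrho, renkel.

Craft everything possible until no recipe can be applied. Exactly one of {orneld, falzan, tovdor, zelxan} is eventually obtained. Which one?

tovdor

renkel + sabrho + ionxel → falcor (R7).
Using R1, falcor makes tordal.
tordal + renkel → tovdor (R9).
zelxan would need sabrho and halpel (R4), but halpel is never obtained. orneld would need tordal and talsel (R5), but talsel is never obtained. falzan would need zelxan (R10), but zelxan is never obtained.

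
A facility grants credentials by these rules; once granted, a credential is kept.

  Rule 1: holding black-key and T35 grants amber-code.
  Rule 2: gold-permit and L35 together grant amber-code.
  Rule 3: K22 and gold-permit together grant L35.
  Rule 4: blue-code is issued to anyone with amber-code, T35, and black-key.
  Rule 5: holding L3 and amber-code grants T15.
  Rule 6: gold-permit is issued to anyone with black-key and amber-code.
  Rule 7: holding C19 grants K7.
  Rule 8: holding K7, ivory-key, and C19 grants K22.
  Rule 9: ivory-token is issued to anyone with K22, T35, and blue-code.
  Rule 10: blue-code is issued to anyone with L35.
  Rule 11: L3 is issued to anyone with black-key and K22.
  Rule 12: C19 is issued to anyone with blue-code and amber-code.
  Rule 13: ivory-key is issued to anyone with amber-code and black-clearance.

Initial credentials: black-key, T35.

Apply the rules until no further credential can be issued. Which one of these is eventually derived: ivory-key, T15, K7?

Holding black-key and T35 grants amber-code (Rule 1).
Holding amber-code, T35, and black-key grants blue-code (Rule 4).
Holding blue-code and amber-code grants C19 (Rule 12).
Holding C19 grants K7 (Rule 7).
ivory-key would need amber-code and black-clearance (Rule 13), but black-clearance is never granted. T15 would need L3 and amber-code (Rule 5), but L3 is never granted.

K7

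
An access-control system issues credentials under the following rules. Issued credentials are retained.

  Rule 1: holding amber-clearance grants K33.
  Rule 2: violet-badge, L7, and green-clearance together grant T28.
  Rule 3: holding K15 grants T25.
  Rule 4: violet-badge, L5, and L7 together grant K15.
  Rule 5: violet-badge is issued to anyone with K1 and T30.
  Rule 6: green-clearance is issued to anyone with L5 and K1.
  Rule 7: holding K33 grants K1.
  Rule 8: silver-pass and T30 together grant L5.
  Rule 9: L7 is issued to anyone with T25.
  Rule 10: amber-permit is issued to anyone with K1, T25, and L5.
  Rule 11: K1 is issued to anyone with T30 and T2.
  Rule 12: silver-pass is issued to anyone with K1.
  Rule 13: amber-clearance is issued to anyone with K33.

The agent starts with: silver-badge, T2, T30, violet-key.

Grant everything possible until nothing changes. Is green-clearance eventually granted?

Holding T30 and T2 grants K1 (Rule 11).
Holding K1 grants silver-pass (Rule 12).
Holding silver-pass and T30 grants L5 (Rule 8).
Holding L5 and K1 grants green-clearance (Rule 6).

Yes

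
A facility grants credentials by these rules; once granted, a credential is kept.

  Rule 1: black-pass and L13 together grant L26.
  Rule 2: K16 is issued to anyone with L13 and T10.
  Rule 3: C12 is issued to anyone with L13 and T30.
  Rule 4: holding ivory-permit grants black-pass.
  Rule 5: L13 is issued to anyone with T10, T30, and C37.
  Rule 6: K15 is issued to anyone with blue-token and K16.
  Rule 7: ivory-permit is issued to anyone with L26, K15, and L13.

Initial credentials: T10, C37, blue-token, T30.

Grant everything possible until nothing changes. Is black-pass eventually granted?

black-pass would need ivory-permit (Rule 4), but ivory-permit is never granted.

No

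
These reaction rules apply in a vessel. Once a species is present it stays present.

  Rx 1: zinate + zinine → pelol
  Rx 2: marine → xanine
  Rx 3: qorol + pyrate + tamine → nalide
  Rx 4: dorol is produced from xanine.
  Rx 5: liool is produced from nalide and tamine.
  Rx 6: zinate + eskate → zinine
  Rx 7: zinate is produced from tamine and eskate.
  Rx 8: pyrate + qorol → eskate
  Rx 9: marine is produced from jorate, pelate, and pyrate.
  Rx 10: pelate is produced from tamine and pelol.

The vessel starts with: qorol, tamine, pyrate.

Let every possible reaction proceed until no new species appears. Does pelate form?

pyrate and qorol present → eskate forms (Rx 8).
tamine and eskate present → zinate forms (Rx 7).
zinate and eskate present → zinine forms (Rx 6).
zinate and zinine present → pelol forms (Rx 1).
tamine and pelol present → pelate forms (Rx 10).

Yes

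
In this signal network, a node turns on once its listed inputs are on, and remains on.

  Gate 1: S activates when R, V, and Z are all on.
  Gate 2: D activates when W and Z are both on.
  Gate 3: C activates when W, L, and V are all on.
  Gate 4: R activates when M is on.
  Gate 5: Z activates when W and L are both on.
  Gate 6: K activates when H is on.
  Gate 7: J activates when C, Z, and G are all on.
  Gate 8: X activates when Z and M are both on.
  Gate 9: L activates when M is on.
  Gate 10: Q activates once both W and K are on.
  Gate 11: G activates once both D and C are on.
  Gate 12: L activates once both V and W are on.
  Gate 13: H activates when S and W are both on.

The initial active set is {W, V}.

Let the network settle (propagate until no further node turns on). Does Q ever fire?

Q would need W and K (Gate 10), but K never turns on.

No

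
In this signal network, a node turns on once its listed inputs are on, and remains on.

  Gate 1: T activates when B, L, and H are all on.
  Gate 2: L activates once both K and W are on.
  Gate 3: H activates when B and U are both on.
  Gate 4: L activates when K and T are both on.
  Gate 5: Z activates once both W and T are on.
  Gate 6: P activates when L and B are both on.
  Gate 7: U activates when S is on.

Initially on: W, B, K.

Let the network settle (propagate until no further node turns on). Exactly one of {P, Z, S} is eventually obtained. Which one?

Gate 2: K and W on → L on.
L and B are on, so P activates (Gate 6).
Z would need W and T (Gate 5), but T never turns on. No rule produces S, and it is not given.

P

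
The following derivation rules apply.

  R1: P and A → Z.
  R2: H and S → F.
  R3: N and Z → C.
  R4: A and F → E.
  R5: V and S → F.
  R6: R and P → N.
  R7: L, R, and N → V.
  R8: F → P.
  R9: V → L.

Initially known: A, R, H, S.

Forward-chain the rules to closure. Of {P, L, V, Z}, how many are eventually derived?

2

From H and S, R2 gives F.
F holds, so P follows (R8).
From P and A, R1 gives Z.
P: reached.
L would need V (R9), but V is never established.
V would need L, R, and N (R7), but L is never established.
Z: reached.
Reached: P and Z — 2 of the 4.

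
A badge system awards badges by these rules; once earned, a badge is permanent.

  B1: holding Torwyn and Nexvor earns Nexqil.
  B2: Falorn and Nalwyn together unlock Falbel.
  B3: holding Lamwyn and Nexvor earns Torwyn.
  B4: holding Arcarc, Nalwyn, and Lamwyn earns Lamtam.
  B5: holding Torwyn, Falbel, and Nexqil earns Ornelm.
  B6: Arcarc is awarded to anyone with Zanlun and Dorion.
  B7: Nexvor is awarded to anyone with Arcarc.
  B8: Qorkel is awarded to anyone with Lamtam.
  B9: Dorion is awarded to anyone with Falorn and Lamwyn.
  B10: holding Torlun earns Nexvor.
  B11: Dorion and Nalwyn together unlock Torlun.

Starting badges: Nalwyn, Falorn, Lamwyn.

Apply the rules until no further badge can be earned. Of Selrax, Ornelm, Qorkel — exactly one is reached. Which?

Ornelm

With Falorn and Nalwyn, Falbel is earned (B2).
With Falorn and Lamwyn, Dorion is earned (B9).
With Dorion and Nalwyn, Torlun is earned (B11).
With Torlun, Nexvor is earned (B10).
With Lamwyn and Nexvor, Torwyn is earned (B3).
With Torwyn and Nexvor, Nexqil is earned (B1).
With Torwyn, Falbel, and Nexqil, Ornelm is earned (B5).
Qorkel would need Lamtam (B8), but Lamtam is never earned. No rule produces Selrax, and it is not given.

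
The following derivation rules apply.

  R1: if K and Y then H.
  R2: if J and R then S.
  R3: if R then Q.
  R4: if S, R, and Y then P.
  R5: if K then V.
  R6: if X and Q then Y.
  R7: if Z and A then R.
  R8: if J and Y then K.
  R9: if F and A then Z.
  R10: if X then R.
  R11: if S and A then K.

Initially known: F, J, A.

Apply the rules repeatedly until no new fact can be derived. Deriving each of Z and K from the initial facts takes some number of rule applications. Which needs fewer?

Z

Z: From F and A, R9 gives Z. [1 rule application]
K: F and A hold, so Z follows (R9). Z and A hold, so R follows (R7). From J and R, R2 gives S. S and A hold, so K follows (R11). [4 rule applications]
Z needs fewer.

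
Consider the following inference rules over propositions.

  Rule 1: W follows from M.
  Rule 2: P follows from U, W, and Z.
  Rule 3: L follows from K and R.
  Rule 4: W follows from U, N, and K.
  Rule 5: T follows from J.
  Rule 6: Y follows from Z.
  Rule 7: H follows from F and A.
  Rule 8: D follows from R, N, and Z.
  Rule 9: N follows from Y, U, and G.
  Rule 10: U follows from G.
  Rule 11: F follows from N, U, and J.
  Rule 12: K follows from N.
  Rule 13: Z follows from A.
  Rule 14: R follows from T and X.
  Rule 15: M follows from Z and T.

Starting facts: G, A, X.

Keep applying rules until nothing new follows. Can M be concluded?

No

M would need Z and T (Rule 15), but T is never established.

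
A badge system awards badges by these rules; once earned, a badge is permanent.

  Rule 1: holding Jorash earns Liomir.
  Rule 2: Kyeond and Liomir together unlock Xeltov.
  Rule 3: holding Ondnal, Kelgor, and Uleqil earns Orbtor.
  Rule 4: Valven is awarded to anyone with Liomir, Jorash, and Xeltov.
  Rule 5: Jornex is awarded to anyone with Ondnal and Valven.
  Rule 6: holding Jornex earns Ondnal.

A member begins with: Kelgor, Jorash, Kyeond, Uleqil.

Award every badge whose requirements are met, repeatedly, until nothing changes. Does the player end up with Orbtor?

No

Orbtor would need Ondnal, Kelgor, and Uleqil (Rule 3), but Ondnal is never earned.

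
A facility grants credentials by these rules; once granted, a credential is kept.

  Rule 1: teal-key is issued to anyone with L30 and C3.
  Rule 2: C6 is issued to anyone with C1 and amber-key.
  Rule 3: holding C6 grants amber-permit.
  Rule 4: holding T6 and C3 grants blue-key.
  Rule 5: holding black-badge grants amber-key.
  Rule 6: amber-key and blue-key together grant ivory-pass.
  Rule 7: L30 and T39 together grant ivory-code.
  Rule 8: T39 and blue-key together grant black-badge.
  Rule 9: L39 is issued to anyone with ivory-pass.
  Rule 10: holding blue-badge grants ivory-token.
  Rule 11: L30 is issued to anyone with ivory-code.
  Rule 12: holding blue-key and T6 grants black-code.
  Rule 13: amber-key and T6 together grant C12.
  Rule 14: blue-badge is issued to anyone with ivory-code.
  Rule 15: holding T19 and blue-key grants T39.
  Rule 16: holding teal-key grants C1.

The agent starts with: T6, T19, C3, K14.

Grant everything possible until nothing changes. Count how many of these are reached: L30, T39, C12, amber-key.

3

Holding T6 and C3 grants blue-key (Rule 4).
Holding T19 and blue-key grants T39 (Rule 15).
Holding T39 and blue-key grants black-badge (Rule 8).
Holding black-badge grants amber-key (Rule 5).
Holding amber-key and T6 grants C12 (Rule 13).
L30 would need ivory-code (Rule 11), but ivory-code is never granted.
T39: reached.
C12: reached.
amber-key: reached.
Reached: T39, C12, and amber-key — 3 of the 4.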